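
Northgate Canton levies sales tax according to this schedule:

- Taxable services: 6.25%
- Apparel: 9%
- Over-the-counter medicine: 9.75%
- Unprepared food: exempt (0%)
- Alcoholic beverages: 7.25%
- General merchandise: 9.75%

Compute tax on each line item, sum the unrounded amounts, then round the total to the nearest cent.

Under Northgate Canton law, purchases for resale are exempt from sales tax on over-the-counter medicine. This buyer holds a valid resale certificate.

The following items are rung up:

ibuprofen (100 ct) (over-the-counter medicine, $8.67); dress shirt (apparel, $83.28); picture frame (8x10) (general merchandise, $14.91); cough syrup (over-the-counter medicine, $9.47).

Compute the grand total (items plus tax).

Ibuprofen (100 ct) $8.67: over-the-counter medicine, buyer-exempt → 0% → $0.00
Dress shirt $83.28: apparel → 9% → $7.4952
Picture frame (8x10) $14.91: general merchandise → 9.75% → $1.453725
Cough syrup $9.47: over-the-counter medicine, buyer-exempt → 0% → $0.00
Subtotal = $116.33; unrounded tax = $8.948925 → $8.95; total due = $125.28

$125.28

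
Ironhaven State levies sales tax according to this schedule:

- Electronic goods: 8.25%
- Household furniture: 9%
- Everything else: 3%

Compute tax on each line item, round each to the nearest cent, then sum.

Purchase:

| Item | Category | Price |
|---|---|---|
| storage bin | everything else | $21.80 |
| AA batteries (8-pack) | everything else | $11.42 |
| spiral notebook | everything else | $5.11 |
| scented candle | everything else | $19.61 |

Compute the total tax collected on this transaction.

$1.73

Storage bin $21.80: everything else → 3% → $0.65
AA batteries (8-pack) $11.42: everything else → 3% → $0.34
Spiral notebook $5.11: everything else → 3% → $0.15
Scented candle $19.61: everything else → 3% → $0.59
Total tax = $0.65 + $0.34 + $0.15 + $0.59 = $1.73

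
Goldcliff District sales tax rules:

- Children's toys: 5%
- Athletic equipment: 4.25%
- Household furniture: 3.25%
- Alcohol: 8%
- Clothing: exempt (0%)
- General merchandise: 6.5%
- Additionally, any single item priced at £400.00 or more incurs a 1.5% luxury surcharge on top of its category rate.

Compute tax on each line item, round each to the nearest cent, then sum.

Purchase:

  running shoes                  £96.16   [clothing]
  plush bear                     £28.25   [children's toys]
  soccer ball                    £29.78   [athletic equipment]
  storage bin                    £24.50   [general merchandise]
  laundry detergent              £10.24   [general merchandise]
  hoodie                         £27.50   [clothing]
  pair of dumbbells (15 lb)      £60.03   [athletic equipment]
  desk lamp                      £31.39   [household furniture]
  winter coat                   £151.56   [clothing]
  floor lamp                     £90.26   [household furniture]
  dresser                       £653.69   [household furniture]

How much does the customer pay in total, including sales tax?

Running shoes £96.16: clothing → 0% → £0.00
Plush bear £28.25: children's toys → 5% → £1.41
Soccer ball £29.78: athletic equipment → 4.25% → £1.27
Storage bin £24.50: general merchandise → 6.5% → £1.59
Laundry detergent £10.24: general merchandise → 6.5% → £0.67
Hoodie £27.50: clothing → 0% → £0.00
Pair of dumbbells (15 lb) £60.03: athletic equipment → 4.25% → £2.55
Desk lamp £31.39: household furniture → 3.25% → £1.02
Winter coat £151.56: clothing → 0% → £0.00
Floor lamp £90.26: household furniture → 3.25% → £2.93
Dresser £653.69: household furniture → 3.25% + 1.5% surcharge = 4.75% → £31.05
Subtotal = £1203.36; tax = £42.49; total due = £1245.85

£1245.85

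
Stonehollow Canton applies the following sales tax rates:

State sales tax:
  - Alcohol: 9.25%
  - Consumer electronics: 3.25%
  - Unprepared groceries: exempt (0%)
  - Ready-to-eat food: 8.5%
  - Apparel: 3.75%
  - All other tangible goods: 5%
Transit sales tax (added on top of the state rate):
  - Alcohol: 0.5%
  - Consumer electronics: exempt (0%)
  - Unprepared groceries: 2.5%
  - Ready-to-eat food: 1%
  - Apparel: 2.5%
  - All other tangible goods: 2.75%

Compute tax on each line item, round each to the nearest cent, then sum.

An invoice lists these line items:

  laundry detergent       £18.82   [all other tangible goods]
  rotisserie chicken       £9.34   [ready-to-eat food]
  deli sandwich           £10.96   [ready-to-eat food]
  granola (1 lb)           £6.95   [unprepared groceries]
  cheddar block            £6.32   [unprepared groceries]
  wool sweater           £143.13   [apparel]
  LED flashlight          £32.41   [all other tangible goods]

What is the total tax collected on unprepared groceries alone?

Granola (1 lb) £6.95: unprepared groceries → 0% + 2.5% transit = 2.5% → £0.17
Cheddar block £6.32: unprepared groceries → 0% + 2.5% transit = 2.5% → £0.16
Tax on unprepared groceries = £0.17 + £0.16 = £0.33

£0.33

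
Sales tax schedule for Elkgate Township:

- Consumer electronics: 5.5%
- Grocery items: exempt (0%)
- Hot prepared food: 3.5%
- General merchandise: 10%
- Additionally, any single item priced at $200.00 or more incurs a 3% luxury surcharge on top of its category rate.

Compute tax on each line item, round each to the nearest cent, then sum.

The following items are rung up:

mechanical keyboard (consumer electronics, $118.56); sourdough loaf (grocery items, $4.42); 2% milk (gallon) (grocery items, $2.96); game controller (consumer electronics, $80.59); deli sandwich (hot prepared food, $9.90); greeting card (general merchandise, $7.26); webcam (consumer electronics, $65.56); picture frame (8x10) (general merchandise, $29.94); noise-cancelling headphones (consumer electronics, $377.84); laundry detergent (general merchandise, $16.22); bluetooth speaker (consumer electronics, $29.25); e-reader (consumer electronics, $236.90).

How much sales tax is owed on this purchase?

$74.12

Mechanical keyboard $118.56: consumer electronics → 5.5% → $6.52
Sourdough loaf $4.42: grocery items → 0% → $0.00
2% milk (gallon) $2.96: grocery items → 0% → $0.00
Game controller $80.59: consumer electronics → 5.5% → $4.43
Deli sandwich $9.90: hot prepared food → 3.5% → $0.35
Greeting card $7.26: general merchandise → 10% → $0.73
Webcam $65.56: consumer electronics → 5.5% → $3.61
Picture frame (8x10) $29.94: general merchandise → 10% → $2.99
Noise-cancelling headphones $377.84: consumer electronics → 5.5% + 3% surcharge = 8.5% → $32.12
Laundry detergent $16.22: general merchandise → 10% → $1.62
Bluetooth speaker $29.25: consumer electronics → 5.5% → $1.61
E-reader $236.90: consumer electronics → 5.5% + 3% surcharge = 8.5% → $20.14
Total tax = $6.52 + $4.43 + $0.35 + $0.73 + $3.61 + $2.99 + $32.12 + $1.62 + $1.61 + $20.14 = $74.12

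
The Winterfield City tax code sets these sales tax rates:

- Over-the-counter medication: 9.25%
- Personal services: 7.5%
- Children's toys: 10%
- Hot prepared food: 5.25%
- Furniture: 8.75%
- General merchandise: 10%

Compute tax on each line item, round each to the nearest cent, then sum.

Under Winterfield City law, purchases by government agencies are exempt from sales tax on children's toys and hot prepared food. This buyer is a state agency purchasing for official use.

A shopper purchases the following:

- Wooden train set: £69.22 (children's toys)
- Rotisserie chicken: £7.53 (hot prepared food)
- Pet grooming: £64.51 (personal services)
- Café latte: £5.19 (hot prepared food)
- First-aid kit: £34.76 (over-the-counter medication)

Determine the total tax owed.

Wooden train set £69.22: children's toys, buyer-exempt → 0% → £0.00
Rotisserie chicken £7.53: hot prepared food, buyer-exempt → 0% → £0.00
Pet grooming £64.51: personal services → 7.5% → £4.84
Café latte £5.19: hot prepared food, buyer-exempt → 0% → £0.00
First-aid kit £34.76: over-the-counter medication → 9.25% → £3.22
Total tax = £4.84 + £3.22 = £8.06

£8.06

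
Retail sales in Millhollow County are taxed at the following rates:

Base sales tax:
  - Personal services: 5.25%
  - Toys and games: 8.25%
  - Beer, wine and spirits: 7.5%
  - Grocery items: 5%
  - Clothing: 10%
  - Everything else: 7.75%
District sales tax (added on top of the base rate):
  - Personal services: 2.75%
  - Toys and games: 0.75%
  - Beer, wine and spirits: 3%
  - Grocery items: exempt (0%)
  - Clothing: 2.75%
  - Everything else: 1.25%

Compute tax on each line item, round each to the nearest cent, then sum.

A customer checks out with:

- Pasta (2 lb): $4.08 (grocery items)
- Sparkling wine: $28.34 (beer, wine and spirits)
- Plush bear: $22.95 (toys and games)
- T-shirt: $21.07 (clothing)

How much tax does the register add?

Pasta (2 lb) $4.08: grocery items → 5% + 0% district = 5% → $0.20
Sparkling wine $28.34: beer, wine and spirits → 7.5% + 3% district = 10.5% → $2.98
Plush bear $22.95: toys and games → 8.25% + 0.75% district = 9% → $2.07
T-shirt $21.07: clothing → 10% + 2.75% district = 12.75% → $2.69
Total tax = $0.20 + $2.98 + $2.07 + $2.69 = $7.94

$7.94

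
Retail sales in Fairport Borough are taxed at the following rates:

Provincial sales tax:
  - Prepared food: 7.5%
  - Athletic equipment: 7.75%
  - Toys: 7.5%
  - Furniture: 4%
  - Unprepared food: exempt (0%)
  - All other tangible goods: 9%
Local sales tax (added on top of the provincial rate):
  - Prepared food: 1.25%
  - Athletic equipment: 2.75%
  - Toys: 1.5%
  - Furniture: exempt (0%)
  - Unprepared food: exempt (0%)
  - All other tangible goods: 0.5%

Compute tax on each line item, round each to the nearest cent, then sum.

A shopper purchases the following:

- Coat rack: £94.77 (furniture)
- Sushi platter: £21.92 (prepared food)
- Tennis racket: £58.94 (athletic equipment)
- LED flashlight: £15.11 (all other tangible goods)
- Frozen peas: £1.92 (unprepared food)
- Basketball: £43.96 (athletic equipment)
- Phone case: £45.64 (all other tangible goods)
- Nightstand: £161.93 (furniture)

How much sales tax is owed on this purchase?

£28.78

Coat rack £94.77: furniture → 4% + 0% local = 4% → £3.79
Sushi platter £21.92: prepared food → 7.5% + 1.25% local = 8.75% → £1.92
Tennis racket £58.94: athletic equipment → 7.75% + 2.75% local = 10.5% → £6.19
LED flashlight £15.11: all other tangible goods → 9% + 0.5% local = 9.5% → £1.44
Frozen peas £1.92: unprepared food → 0% + 0% local = 0% → £0.00
Basketball £43.96: athletic equipment → 7.75% + 2.75% local = 10.5% → £4.62
Phone case £45.64: all other tangible goods → 9% + 0.5% local = 9.5% → £4.34
Nightstand £161.93: furniture → 4% + 0% local = 4% → £6.48
Total tax = £3.79 + £1.92 + £6.19 + £1.44 + £4.62 + £4.34 + £6.48 = £28.78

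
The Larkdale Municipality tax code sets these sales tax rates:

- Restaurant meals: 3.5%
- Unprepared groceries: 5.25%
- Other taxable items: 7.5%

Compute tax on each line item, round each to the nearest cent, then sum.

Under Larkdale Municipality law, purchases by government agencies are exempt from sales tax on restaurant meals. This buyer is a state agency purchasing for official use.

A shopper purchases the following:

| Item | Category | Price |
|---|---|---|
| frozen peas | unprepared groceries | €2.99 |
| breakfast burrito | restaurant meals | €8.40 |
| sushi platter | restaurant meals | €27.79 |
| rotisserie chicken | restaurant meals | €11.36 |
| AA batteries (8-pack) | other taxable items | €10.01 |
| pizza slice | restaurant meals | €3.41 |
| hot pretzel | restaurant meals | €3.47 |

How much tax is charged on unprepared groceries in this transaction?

€0.16

Frozen peas €2.99: unprepared groceries → 5.25% → €0.16
Tax on unprepared groceries = €0.16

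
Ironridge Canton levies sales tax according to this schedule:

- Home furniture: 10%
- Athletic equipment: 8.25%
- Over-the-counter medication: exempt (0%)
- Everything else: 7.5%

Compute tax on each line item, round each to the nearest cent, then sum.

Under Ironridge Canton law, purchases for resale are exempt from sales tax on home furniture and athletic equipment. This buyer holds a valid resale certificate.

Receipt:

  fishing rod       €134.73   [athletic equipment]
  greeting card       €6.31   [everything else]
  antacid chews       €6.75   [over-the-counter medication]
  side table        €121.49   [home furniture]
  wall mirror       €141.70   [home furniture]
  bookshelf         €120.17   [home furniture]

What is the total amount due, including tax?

Fishing rod €134.73: athletic equipment, buyer-exempt → 0% → €0.00
Greeting card €6.31: everything else → 7.5% → €0.47
Antacid chews €6.75: over-the-counter medication → 0% → €0.00
Side table €121.49: home furniture, buyer-exempt → 0% → €0.00
Wall mirror €141.70: home furniture, buyer-exempt → 0% → €0.00
Bookshelf €120.17: home furniture, buyer-exempt → 0% → €0.00
Subtotal = €531.15; tax = €0.47; total due = €531.62

€531.62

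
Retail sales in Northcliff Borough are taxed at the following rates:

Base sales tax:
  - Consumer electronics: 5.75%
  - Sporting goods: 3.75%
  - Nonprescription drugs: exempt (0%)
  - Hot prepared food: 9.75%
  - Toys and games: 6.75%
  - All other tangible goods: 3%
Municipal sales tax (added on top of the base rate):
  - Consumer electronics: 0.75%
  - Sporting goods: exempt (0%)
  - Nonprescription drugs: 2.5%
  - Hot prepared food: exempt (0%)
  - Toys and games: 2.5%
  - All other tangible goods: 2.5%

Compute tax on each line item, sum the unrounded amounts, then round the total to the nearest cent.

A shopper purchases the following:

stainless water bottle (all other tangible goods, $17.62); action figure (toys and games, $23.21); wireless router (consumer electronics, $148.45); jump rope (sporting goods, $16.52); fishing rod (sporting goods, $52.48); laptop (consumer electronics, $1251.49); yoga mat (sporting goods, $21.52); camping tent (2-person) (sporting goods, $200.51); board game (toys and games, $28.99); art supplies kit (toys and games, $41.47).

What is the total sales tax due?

Stainless water bottle $17.62: all other tangible goods → 3% + 2.5% municipal = 5.5% → $0.9691
Action figure $23.21: toys and games → 6.75% + 2.5% municipal = 9.25% → $2.146925
Wireless router $148.45: consumer electronics → 5.75% + 0.75% municipal = 6.5% → $9.64925
Jump rope $16.52: sporting goods → 3.75% + 0% municipal = 3.75% → $0.6195
Fishing rod $52.48: sporting goods → 3.75% + 0% municipal = 3.75% → $1.968
Laptop $1251.49: consumer electronics → 5.75% + 0.75% municipal = 6.5% → $81.34685
Yoga mat $21.52: sporting goods → 3.75% + 0% municipal = 3.75% → $0.807
Camping tent (2-person) $200.51: sporting goods → 3.75% + 0% municipal = 3.75% → $7.519125
Board game $28.99: toys and games → 6.75% + 2.5% municipal = 9.25% → $2.681575
Art supplies kit $41.47: toys and games → 6.75% + 2.5% municipal = 9.25% → $3.835975
Unrounded tax sum = $111.5433 → $111.54

$111.54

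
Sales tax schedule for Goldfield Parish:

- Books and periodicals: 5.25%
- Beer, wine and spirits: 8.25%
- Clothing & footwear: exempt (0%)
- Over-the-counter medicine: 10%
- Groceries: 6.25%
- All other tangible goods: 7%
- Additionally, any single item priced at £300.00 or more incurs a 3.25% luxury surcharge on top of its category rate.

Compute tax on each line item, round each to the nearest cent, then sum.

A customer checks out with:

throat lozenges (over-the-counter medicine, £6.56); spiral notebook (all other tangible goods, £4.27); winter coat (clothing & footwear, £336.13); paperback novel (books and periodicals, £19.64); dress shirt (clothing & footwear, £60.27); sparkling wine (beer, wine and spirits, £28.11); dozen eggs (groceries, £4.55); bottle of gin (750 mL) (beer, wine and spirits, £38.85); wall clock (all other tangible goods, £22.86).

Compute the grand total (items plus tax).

Throat lozenges £6.56: over-the-counter medicine → 10% → £0.66
Spiral notebook £4.27: all other tangible goods → 7% → £0.30
Winter coat £336.13: clothing & footwear → 0% + 3.25% surcharge = 3.25% → £10.92
Paperback novel £19.64: books and periodicals → 5.25% → £1.03
Dress shirt £60.27: clothing & footwear → 0% → £0.00
Sparkling wine £28.11: beer, wine and spirits → 8.25% → £2.32
Dozen eggs £4.55: groceries → 6.25% → £0.28
Bottle of gin (750 mL) £38.85: beer, wine and spirits → 8.25% → £3.21
Wall clock £22.86: all other tangible goods → 7% → £1.60
Subtotal = £521.24; tax = £20.32; total due = £541.56

£541.56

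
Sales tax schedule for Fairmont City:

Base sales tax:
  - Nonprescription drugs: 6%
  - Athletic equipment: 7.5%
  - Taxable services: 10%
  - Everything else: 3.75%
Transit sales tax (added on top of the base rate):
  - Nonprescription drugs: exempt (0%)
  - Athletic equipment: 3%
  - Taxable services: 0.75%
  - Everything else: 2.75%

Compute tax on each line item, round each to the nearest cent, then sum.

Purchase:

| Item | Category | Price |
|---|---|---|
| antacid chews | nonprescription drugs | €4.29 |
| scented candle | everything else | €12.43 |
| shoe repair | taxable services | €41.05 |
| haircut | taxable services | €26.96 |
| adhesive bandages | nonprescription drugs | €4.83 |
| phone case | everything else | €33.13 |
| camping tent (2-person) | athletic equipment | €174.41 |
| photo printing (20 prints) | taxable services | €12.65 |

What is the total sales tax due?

Antacid chews €4.29: nonprescription drugs → 6% + 0% transit = 6% → €0.26
Scented candle €12.43: everything else → 3.75% + 2.75% transit = 6.5% → €0.81
Shoe repair €41.05: taxable services → 10% + 0.75% transit = 10.75% → €4.41
Haircut €26.96: taxable services → 10% + 0.75% transit = 10.75% → €2.90
Adhesive bandages €4.83: nonprescription drugs → 6% + 0% transit = 6% → €0.29
Phone case €33.13: everything else → 3.75% + 2.75% transit = 6.5% → €2.15
Camping tent (2-person) €174.41: athletic equipment → 7.5% + 3% transit = 10.5% → €18.31
Photo printing (20 prints) €12.65: taxable services → 10% + 0.75% transit = 10.75% → €1.36
Total tax = €0.26 + €0.81 + €4.41 + €2.90 + €0.29 + €2.15 + €18.31 + €1.36 = €30.49

€30.49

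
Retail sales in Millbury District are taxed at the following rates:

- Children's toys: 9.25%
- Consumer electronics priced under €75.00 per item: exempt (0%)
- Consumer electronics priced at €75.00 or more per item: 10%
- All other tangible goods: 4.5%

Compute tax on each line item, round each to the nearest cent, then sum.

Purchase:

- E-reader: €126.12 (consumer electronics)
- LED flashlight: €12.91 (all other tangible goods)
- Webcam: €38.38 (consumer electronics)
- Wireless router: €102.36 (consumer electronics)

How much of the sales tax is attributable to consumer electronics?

E-reader €126.12: consumer electronics, €75.00 or more → 10% → €12.61
Webcam €38.38: consumer electronics, under €75.00 → 0% → €0.00
Wireless router €102.36: consumer electronics, €75.00 or more → 10% → €10.24
Tax on consumer electronics = €12.61 + €0.00 + €10.24 = €22.85

€22.85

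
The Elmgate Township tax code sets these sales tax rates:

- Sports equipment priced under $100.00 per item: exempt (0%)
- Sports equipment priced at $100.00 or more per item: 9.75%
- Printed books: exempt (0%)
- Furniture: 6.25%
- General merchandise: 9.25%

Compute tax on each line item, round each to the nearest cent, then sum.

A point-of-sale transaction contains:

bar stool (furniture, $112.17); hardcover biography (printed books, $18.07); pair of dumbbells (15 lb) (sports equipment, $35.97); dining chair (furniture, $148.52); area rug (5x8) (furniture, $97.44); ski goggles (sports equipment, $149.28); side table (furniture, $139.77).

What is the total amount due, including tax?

$746.89

Bar stool $112.17: furniture → 6.25% → $7.01
Hardcover biography $18.07: printed books → 0% → $0.00
Pair of dumbbells (15 lb) $35.97: sports equipment, under $100.00 → 0% → $0.00
Dining chair $148.52: furniture → 6.25% → $9.28
Area rug (5x8) $97.44: furniture → 6.25% → $6.09
Ski goggles $149.28: sports equipment, $100.00 or more → 9.75% → $14.55
Side table $139.77: furniture → 6.25% → $8.74
Subtotal = $701.22; tax = $45.67; total due = $746.89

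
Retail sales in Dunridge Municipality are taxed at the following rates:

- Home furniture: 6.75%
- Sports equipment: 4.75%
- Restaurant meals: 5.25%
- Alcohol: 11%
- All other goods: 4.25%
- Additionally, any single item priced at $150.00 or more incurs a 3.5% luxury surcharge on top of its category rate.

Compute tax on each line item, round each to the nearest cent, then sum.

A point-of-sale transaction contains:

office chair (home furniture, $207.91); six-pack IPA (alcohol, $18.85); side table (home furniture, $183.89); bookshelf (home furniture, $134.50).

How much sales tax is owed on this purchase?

Office chair $207.91: home furniture → 6.75% + 3.5% surcharge = 10.25% → $21.31
Six-pack IPA $18.85: alcohol → 11% → $2.07
Side table $183.89: home furniture → 6.75% + 3.5% surcharge = 10.25% → $18.85
Bookshelf $134.50: home furniture → 6.75% → $9.08
Total tax = $21.31 + $2.07 + $18.85 + $9.08 = $51.31

$51.31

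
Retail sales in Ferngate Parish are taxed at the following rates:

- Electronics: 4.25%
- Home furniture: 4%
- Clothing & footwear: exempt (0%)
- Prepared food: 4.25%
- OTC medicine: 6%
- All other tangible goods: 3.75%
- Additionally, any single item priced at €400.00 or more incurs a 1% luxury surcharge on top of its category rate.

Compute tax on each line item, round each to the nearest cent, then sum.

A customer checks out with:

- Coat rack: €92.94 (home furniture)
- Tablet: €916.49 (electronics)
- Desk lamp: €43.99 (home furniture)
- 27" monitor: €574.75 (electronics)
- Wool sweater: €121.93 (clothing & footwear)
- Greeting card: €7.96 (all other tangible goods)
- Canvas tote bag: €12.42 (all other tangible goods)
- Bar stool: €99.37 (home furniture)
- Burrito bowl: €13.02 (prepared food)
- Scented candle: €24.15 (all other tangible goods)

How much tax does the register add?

€89.97

Coat rack €92.94: home furniture → 4% → €3.72
Tablet €916.49: electronics → 4.25% + 1% surcharge = 5.25% → €48.12
Desk lamp €43.99: home furniture → 4% → €1.76
27" monitor €574.75: electronics → 4.25% + 1% surcharge = 5.25% → €30.17
Wool sweater €121.93: clothing & footwear → 0% → €0.00
Greeting card €7.96: all other tangible goods → 3.75% → €0.30
Canvas tote bag €12.42: all other tangible goods → 3.75% → €0.47
Bar stool €99.37: home furniture → 4% → €3.97
Burrito bowl €13.02: prepared food → 4.25% → €0.55
Scented candle €24.15: all other tangible goods → 3.75% → €0.91
Total tax = €3.72 + €48.12 + €1.76 + €30.17 + €0.30 + €0.47 + €3.97 + €0.55 + €0.91 = €89.97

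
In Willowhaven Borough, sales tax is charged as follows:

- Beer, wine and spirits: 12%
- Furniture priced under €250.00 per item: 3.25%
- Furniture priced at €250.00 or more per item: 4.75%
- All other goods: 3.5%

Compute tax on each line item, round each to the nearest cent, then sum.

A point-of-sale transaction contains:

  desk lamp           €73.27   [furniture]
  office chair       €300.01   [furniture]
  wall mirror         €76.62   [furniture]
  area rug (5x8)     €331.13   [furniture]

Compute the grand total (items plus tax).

€815.88

Desk lamp €73.27: furniture, under €250.00 → 3.25% → €2.38
Office chair €300.01: furniture, €250.00 or more → 4.75% → €14.25
Wall mirror €76.62: furniture, under €250.00 → 3.25% → €2.49
Area rug (5x8) €331.13: furniture, €250.00 or more → 4.75% → €15.73
Subtotal = €781.03; tax = €34.85; total due = €815.88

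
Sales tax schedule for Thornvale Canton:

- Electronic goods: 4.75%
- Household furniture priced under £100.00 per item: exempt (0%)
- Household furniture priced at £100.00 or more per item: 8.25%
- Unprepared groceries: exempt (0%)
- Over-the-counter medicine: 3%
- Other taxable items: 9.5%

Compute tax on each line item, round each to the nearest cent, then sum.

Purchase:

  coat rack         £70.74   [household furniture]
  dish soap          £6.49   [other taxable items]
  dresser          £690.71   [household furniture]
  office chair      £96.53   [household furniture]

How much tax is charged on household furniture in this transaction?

Coat rack £70.74: household furniture, under £100.00 → 0% → £0.00
Dresser £690.71: household furniture, £100.00 or more → 8.25% → £56.98
Office chair £96.53: household furniture, under £100.00 → 0% → £0.00
Tax on household furniture = £0.00 + £56.98 + £0.00 = £56.98

£56.98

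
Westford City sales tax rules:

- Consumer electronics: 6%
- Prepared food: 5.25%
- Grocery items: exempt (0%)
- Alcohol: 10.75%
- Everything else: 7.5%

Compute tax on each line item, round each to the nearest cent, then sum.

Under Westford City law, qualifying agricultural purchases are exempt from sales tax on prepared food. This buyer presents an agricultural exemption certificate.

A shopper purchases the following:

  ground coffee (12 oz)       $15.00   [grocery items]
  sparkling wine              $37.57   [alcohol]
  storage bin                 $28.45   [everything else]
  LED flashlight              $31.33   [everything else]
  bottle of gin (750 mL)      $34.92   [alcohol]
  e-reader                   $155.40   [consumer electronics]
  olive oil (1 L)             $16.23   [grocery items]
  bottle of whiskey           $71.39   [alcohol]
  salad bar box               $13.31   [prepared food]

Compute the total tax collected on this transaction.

Ground coffee (12 oz) $15.00: grocery items → 0% → $0.00
Sparkling wine $37.57: alcohol → 10.75% → $4.04
Storage bin $28.45: everything else → 7.5% → $2.13
LED flashlight $31.33: everything else → 7.5% → $2.35
Bottle of gin (750 mL) $34.92: alcohol → 10.75% → $3.75
E-reader $155.40: consumer electronics → 6% → $9.32
Olive oil (1 L) $16.23: grocery items → 0% → $0.00
Bottle of whiskey $71.39: alcohol → 10.75% → $7.67
Salad bar box $13.31: prepared food, buyer-exempt → 0% → $0.00
Total tax = $4.04 + $2.13 + $2.35 + $3.75 + $9.32 + $7.67 = $29.26

$29.26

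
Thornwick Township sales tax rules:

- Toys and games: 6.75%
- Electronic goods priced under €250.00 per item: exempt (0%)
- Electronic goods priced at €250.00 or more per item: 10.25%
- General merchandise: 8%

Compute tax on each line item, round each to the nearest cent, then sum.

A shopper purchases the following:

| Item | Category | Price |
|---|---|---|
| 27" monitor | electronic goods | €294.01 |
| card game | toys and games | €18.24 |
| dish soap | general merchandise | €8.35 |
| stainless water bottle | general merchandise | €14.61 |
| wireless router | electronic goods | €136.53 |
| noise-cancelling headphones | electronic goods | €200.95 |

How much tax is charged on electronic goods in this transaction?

27" monitor €294.01: electronic goods, €250.00 or more → 10.25% → €30.14
Wireless router €136.53: electronic goods, under €250.00 → 0% → €0.00
Noise-cancelling headphones €200.95: electronic goods, under €250.00 → 0% → €0.00
Tax on electronic goods = €30.14 + €0.00 + €0.00 = €30.14

€30.14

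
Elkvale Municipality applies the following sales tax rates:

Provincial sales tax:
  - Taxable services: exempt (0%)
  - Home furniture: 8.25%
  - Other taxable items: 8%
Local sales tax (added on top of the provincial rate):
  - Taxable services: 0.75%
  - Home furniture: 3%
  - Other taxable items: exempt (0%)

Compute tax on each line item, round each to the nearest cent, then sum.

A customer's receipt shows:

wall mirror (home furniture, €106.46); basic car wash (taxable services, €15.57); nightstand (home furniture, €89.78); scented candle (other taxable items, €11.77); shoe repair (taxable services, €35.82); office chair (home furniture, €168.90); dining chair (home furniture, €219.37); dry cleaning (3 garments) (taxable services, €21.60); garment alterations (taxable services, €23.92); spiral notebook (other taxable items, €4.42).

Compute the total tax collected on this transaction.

€67.78

Wall mirror €106.46: home furniture → 8.25% + 3% local = 11.25% → €11.98
Basic car wash €15.57: taxable services → 0% + 0.75% local = 0.75% → €0.12
Nightstand €89.78: home furniture → 8.25% + 3% local = 11.25% → €10.10
Scented candle €11.77: other taxable items → 8% + 0% local = 8% → €0.94
Shoe repair €35.82: taxable services → 0% + 0.75% local = 0.75% → €0.27
Office chair €168.90: home furniture → 8.25% + 3% local = 11.25% → €19.00
Dining chair €219.37: home furniture → 8.25% + 3% local = 11.25% → €24.68
Dry cleaning (3 garments) €21.60: taxable services → 0% + 0.75% local = 0.75% → €0.16
Garment alterations €23.92: taxable services → 0% + 0.75% local = 0.75% → €0.18
Spiral notebook €4.42: other taxable items → 8% + 0% local = 8% → €0.35
Total tax = €11.98 + €0.12 + €10.10 + €0.94 + €0.27 + €19.00 + €24.68 + €0.16 + €0.18 + €0.35 = €67.78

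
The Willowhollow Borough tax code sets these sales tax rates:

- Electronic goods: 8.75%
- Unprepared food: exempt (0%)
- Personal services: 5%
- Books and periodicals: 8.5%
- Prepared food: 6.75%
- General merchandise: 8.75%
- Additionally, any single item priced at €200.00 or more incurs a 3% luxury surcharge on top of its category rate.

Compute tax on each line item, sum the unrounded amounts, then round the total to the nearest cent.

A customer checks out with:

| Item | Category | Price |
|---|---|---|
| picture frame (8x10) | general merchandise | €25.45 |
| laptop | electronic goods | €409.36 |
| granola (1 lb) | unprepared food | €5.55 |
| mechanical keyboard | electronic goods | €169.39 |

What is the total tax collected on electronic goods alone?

Laptop €409.36: electronic goods → 8.75% + 3% surcharge = 11.75% → €48.0998
Mechanical keyboard €169.39: electronic goods → 8.75% → €14.821625
Tax on electronic goods: unrounded sum = €62.921425 → €62.92

€62.92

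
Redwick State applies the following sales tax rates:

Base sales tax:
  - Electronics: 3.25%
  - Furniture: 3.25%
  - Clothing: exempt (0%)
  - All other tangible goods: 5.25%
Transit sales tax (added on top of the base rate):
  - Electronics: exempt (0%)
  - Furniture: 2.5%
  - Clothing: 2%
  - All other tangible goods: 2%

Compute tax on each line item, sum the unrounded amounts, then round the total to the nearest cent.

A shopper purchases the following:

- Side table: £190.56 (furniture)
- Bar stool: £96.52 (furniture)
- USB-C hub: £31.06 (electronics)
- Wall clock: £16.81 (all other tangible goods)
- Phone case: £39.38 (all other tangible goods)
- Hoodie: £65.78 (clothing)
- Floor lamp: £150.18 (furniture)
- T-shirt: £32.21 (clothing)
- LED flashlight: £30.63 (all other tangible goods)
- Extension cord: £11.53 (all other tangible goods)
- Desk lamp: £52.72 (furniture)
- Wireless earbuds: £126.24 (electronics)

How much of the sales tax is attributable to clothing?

Hoodie £65.78: clothing → 0% + 2% transit = 2% → £1.3156
T-shirt £32.21: clothing → 0% + 2% transit = 2% → £0.6442
Tax on clothing: unrounded sum = £1.9598 → £1.96

£1.96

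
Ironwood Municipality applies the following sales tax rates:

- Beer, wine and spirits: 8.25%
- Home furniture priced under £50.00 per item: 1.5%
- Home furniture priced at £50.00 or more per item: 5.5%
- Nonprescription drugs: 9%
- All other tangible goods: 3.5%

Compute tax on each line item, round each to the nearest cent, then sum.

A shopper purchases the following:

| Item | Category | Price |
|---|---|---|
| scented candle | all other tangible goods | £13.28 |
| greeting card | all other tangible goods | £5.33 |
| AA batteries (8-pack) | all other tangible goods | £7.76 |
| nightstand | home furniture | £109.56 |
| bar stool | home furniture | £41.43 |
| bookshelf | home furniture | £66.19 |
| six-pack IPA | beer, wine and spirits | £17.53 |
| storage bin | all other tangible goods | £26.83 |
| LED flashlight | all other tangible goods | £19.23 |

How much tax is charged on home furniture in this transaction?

Nightstand £109.56: home furniture, £50.00 or more → 5.5% → £6.03
Bar stool £41.43: home furniture, under £50.00 → 1.5% → £0.62
Bookshelf £66.19: home furniture, £50.00 or more → 5.5% → £3.64
Tax on home furniture = £6.03 + £0.62 + £3.64 = £10.29

£10.29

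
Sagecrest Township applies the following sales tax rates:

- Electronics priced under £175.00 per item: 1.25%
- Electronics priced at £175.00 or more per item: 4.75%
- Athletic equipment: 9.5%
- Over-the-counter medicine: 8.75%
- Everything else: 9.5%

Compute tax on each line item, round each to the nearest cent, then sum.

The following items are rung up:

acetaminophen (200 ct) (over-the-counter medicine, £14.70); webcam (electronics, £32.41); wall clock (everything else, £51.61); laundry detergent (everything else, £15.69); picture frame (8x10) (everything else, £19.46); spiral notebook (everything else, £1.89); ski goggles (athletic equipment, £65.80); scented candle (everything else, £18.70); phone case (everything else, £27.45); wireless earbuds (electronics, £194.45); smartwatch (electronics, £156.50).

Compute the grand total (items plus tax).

£630.62

Acetaminophen (200 ct) £14.70: over-the-counter medicine → 8.75% → £1.29
Webcam £32.41: electronics, under £175.00 → 1.25% → £0.41
Wall clock £51.61: everything else → 9.5% → £4.90
Laundry detergent £15.69: everything else → 9.5% → £1.49
Picture frame (8x10) £19.46: everything else → 9.5% → £1.85
Spiral notebook £1.89: everything else → 9.5% → £0.18
Ski goggles £65.80: athletic equipment → 9.5% → £6.25
Scented candle £18.70: everything else → 9.5% → £1.78
Phone case £27.45: everything else → 9.5% → £2.61
Wireless earbuds £194.45: electronics, £175.00 or more → 4.75% → £9.24
Smartwatch £156.50: electronics, under £175.00 → 1.25% → £1.96
Subtotal = £598.66; tax = £31.96; total due = £630.62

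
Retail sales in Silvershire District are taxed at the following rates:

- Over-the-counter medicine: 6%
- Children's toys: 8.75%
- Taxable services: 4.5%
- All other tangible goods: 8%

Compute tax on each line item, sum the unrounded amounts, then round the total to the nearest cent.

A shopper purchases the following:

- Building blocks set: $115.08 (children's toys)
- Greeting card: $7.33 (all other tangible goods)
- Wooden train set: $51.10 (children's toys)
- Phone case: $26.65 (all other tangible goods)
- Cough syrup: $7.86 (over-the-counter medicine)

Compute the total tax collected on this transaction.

Building blocks set $115.08: children's toys → 8.75% → $10.0695
Greeting card $7.33: all other tangible goods → 8% → $0.5864
Wooden train set $51.10: children's toys → 8.75% → $4.47125
Phone case $26.65: all other tangible goods → 8% → $2.132
Cough syrup $7.86: over-the-counter medicine → 6% → $0.4716
Unrounded tax sum = $17.73075 → $17.73

$17.73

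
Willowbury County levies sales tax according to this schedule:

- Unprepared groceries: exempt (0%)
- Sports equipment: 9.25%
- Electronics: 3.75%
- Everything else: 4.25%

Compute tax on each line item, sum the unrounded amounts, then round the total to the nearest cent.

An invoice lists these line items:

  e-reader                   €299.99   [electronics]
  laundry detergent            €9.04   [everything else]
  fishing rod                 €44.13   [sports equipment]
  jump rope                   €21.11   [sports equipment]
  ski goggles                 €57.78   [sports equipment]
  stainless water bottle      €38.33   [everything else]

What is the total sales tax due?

E-reader €299.99: electronics → 3.75% → €11.249625
Laundry detergent €9.04: everything else → 4.25% → €0.3842
Fishing rod €44.13: sports equipment → 9.25% → €4.082025
Jump rope €21.11: sports equipment → 9.25% → €1.952675
Ski goggles €57.78: sports equipment → 9.25% → €5.34465
Stainless water bottle €38.33: everything else → 4.25% → €1.629025
Unrounded tax sum = €24.6422 → €24.64

€24.64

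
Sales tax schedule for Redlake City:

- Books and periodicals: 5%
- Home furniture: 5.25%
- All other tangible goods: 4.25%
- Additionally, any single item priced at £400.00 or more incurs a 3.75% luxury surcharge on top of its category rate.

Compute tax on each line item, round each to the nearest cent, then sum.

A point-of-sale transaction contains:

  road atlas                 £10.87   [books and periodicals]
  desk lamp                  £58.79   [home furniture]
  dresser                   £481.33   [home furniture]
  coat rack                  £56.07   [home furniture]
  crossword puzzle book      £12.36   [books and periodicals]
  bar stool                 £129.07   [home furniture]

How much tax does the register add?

Road atlas £10.87: books and periodicals → 5% → £0.54
Desk lamp £58.79: home furniture → 5.25% → £3.09
Dresser £481.33: home furniture → 5.25% + 3.75% surcharge = 9% → £43.32
Coat rack £56.07: home furniture → 5.25% → £2.94
Crossword puzzle book £12.36: books and periodicals → 5% → £0.62
Bar stool £129.07: home furniture → 5.25% → £6.78
Total tax = £0.54 + £3.09 + £43.32 + £2.94 + £0.62 + £6.78 = £57.29

£57.29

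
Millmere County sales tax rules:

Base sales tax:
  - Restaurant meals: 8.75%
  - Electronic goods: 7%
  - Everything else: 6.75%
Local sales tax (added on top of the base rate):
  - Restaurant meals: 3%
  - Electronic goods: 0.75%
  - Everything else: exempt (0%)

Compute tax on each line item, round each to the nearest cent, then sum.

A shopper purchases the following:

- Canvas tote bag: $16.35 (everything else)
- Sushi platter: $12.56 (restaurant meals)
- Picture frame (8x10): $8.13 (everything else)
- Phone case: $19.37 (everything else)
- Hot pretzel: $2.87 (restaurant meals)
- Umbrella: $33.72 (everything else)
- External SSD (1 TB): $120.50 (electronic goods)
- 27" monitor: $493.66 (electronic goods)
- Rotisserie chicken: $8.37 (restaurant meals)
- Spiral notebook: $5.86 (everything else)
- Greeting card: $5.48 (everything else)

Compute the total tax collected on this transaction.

$56.41

Canvas tote bag $16.35: everything else → 6.75% + 0% local = 6.75% → $1.10
Sushi platter $12.56: restaurant meals → 8.75% + 3% local = 11.75% → $1.48
Picture frame (8x10) $8.13: everything else → 6.75% + 0% local = 6.75% → $0.55
Phone case $19.37: everything else → 6.75% + 0% local = 6.75% → $1.31
Hot pretzel $2.87: restaurant meals → 8.75% + 3% local = 11.75% → $0.34
Umbrella $33.72: everything else → 6.75% + 0% local = 6.75% → $2.28
External SSD (1 TB) $120.50: electronic goods → 7% + 0.75% local = 7.75% → $9.34
27" monitor $493.66: electronic goods → 7% + 0.75% local = 7.75% → $38.26
Rotisserie chicken $8.37: restaurant meals → 8.75% + 3% local = 11.75% → $0.98
Spiral notebook $5.86: everything else → 6.75% + 0% local = 6.75% → $0.40
Greeting card $5.48: everything else → 6.75% + 0% local = 6.75% → $0.37
Total tax = $1.10 + $1.48 + $0.55 + $1.31 + $0.34 + $2.28 + $9.34 + $38.26 + $0.98 + $0.40 + $0.37 = $56.41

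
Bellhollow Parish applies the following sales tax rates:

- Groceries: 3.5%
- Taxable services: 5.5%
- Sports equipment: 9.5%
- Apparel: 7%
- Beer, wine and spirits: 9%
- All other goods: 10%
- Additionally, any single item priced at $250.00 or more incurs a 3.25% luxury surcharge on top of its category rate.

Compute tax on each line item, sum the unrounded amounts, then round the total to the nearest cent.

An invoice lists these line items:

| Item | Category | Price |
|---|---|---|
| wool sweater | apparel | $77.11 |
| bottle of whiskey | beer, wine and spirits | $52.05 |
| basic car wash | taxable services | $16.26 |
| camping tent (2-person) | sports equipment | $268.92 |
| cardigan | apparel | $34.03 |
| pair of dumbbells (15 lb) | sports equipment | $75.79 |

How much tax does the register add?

$54.85

Wool sweater $77.11: apparel → 7% → $5.3977
Bottle of whiskey $52.05: beer, wine and spirits → 9% → $4.6845
Basic car wash $16.26: taxable services → 5.5% → $0.8943
Camping tent (2-person) $268.92: sports equipment → 9.5% + 3.25% surcharge = 12.75% → $34.2873
Cardigan $34.03: apparel → 7% → $2.3821
Pair of dumbbells (15 lb) $75.79: sports equipment → 9.5% → $7.20005
Unrounded tax sum = $54.84595 → $54.85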